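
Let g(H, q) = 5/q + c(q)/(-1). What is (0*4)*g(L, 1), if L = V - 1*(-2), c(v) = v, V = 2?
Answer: 0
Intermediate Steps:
L = 4 (L = 2 - 1*(-2) = 2 + 2 = 4)
g(H, q) = -q + 5/q (g(H, q) = 5/q + q/(-1) = 5/q + q*(-1) = 5/q - q = -q + 5/q)
(0*4)*g(L, 1) = (0*4)*(-1*1 + 5/1) = 0*(-1 + 5*1) = 0*(-1 + 5) = 0*4 = 0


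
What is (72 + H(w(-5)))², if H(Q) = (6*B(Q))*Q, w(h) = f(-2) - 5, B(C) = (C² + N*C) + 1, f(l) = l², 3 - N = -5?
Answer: 11664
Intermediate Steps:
N = 8 (N = 3 - 1*(-5) = 3 + 5 = 8)
B(C) = 1 + C² + 8*C (B(C) = (C² + 8*C) + 1 = 1 + C² + 8*C)
w(h) = -1 (w(h) = (-2)² - 5 = 4 - 5 = -1)
H(Q) = Q*(6 + 6*Q² + 48*Q) (H(Q) = (6*(1 + Q² + 8*Q))*Q = (6 + 6*Q² + 48*Q)*Q = Q*(6 + 6*Q² + 48*Q))
(72 + H(w(-5)))² = (72 + 6*(-1)*(1 + (-1)² + 8*(-1)))² = (72 + 6*(-1)*(1 + 1 - 8))² = (72 + 6*(-1)*(-6))² = (72 + 36)² = 108² = 11664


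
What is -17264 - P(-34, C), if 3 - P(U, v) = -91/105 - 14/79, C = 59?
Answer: -20462632/1185 ≈ -17268.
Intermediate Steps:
P(U, v) = 4792/1185 (P(U, v) = 3 - (-91/105 - 14/79) = 3 - (-91*1/105 - 14*1/79) = 3 - (-13/15 - 14/79) = 3 - 1*(-1237/1185) = 3 + 1237/1185 = 4792/1185)
-17264 - P(-34, C) = -17264 - 1*4792/1185 = -17264 - 4792/1185 = -20462632/1185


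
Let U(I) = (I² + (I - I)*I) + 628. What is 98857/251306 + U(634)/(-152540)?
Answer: -1956639271/871232210 ≈ -2.2458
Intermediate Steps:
U(I) = 628 + I² (U(I) = (I² + 0*I) + 628 = (I² + 0) + 628 = I² + 628 = 628 + I²)
98857/251306 + U(634)/(-152540) = 98857/251306 + (628 + 634²)/(-152540) = 98857*(1/251306) + (628 + 401956)*(-1/152540) = 8987/22846 + 402584*(-1/152540) = 8987/22846 - 100646/38135 = -1956639271/871232210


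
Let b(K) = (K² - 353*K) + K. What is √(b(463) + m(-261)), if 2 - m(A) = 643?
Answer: 8*√793 ≈ 225.28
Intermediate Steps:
b(K) = K² - 352*K
m(A) = -641 (m(A) = 2 - 1*643 = 2 - 643 = -641)
√(b(463) + m(-261)) = √(463*(-352 + 463) - 641) = √(463*111 - 641) = √(51393 - 641) = √50752 = 8*√793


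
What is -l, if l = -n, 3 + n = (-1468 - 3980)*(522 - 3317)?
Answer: 15227157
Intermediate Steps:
n = 15227157 (n = -3 + (-1468 - 3980)*(522 - 3317) = -3 - 5448*(-2795) = -3 + 15227160 = 15227157)
l = -15227157 (l = -1*15227157 = -15227157)
-l = -1*(-15227157) = 15227157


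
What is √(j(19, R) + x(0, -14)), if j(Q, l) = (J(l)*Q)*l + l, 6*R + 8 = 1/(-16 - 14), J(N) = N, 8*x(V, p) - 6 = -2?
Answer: √1076359/180 ≈ 5.7638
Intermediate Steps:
x(V, p) = ½ (x(V, p) = ¾ + (⅛)*(-2) = ¾ - ¼ = ½)
R = -241/180 (R = -4/3 + 1/(6*(-16 - 14)) = -4/3 + (⅙)/(-30) = -4/3 + (⅙)*(-1/30) = -4/3 - 1/180 = -241/180 ≈ -1.3389)
j(Q, l) = l + Q*l² (j(Q, l) = (l*Q)*l + l = (Q*l)*l + l = Q*l² + l = l + Q*l²)
√(j(19, R) + x(0, -14)) = √(-241*(1 + 19*(-241/180))/180 + ½) = √(-241*(1 - 4579/180)/180 + ½) = √(-241/180*(-4399/180) + ½) = √(1060159/32400 + ½) = √(1076359/32400) = √1076359/180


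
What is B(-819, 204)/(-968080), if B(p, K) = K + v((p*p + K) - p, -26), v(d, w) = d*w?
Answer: 873309/48404 ≈ 18.042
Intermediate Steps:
B(p, K) = -26*p² - 25*K + 26*p (B(p, K) = K + ((p*p + K) - p)*(-26) = K + ((p² + K) - p)*(-26) = K + ((K + p²) - p)*(-26) = K + (K + p² - p)*(-26) = K + (-26*K - 26*p² + 26*p) = -26*p² - 25*K + 26*p)
B(-819, 204)/(-968080) = (-26*(-819)² - 25*204 + 26*(-819))/(-968080) = (-26*670761 - 5100 - 21294)*(-1/968080) = (-17439786 - 5100 - 21294)*(-1/968080) = -17466180*(-1/968080) = 873309/48404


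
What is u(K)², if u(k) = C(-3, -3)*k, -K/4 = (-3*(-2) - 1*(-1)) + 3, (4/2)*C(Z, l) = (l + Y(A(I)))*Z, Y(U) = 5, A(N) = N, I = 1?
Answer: 14400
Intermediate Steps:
C(Z, l) = Z*(5 + l)/2 (C(Z, l) = ((l + 5)*Z)/2 = ((5 + l)*Z)/2 = (Z*(5 + l))/2 = Z*(5 + l)/2)
K = -40 (K = -4*((-3*(-2) - 1*(-1)) + 3) = -4*((6 + 1) + 3) = -4*(7 + 3) = -4*10 = -40)
u(k) = -3*k (u(k) = ((½)*(-3)*(5 - 3))*k = ((½)*(-3)*2)*k = -3*k)
u(K)² = (-3*(-40))² = 120² = 14400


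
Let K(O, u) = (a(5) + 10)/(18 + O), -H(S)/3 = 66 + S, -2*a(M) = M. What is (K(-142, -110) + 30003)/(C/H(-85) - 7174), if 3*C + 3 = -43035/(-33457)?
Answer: -14189834798721/3392934782224 ≈ -4.1822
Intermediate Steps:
a(M) = -M/2
H(S) = -198 - 3*S (H(S) = -3*(66 + S) = -198 - 3*S)
K(O, u) = 15/(2*(18 + O)) (K(O, u) = (-½*5 + 10)/(18 + O) = (-5/2 + 10)/(18 + O) = 15/(2*(18 + O)))
C = -19112/33457 (C = -1 + (-43035/(-33457))/3 = -1 + (-43035*(-1/33457))/3 = -1 + (⅓)*(43035/33457) = -1 + 14345/33457 = -19112/33457 ≈ -0.57124)
(K(-142, -110) + 30003)/(C/H(-85) - 7174) = (15/(2*(18 - 142)) + 30003)/(-19112/(33457*(-198 - 3*(-85))) - 7174) = ((15/2)/(-124) + 30003)/(-19112/(33457*(-198 + 255)) - 7174) = ((15/2)*(-1/124) + 30003)/(-19112/33457/57 - 7174) = (-15/248 + 30003)/(-19112/33457*1/57 - 7174) = 7440729/(248*(-19112/1907049 - 7174)) = 7440729/(248*(-13681188638/1907049)) = (7440729/248)*(-1907049/13681188638) = -14189834798721/3392934782224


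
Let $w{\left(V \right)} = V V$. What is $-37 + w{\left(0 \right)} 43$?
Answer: $-37$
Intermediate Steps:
$w{\left(V \right)} = V^{2}$
$-37 + w{\left(0 \right)} 43 = -37 + 0^{2} \cdot 43 = -37 + 0 \cdot 43 = -37 + 0 = -37$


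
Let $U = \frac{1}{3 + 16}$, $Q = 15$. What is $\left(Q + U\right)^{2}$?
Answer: $\frac{81796}{361} \approx 226.58$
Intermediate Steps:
$U = \frac{1}{19} \approx 0.052632$
$\left(Q + U\right)^{2} = \left(15 + \frac{1}{19}\right)^{2} = \left(\frac{286}{19}\right)^{2} = \frac{81796}{361}$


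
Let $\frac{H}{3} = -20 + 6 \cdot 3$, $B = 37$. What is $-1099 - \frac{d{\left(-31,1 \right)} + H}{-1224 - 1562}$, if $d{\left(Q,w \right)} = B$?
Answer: $- \frac{3061783}{2786} \approx -1099.0$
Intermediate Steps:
$d{\left(Q,w \right)} = 37$
$H = -6$ ($H = 3 \left(-20 + 6 \cdot 3\right) = 3 \left(-20 + 18\right) = 3 \left(-2\right) = -6$)
$-1099 - \frac{d{\left(-31,1 \right)} + H}{-1224 - 1562} = -1099 - \frac{37 - 6}{-1224 - 1562} = -1099 - \frac{31}{-2786} = -1099 - 31 \left(- \frac{1}{2786}\right) = -1099 - - \frac{31}{2786} = -1099 + \frac{31}{2786} = - \frac{3061783}{2786}$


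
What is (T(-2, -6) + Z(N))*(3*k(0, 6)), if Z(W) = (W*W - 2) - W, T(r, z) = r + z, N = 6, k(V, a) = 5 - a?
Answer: -60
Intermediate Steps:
Z(W) = -2 + W² - W (Z(W) = (W² - 2) - W = (-2 + W²) - W = -2 + W² - W)
(T(-2, -6) + Z(N))*(3*k(0, 6)) = ((-2 - 6) + (-2 + 6² - 1*6))*(3*(5 - 1*6)) = (-8 + (-2 + 36 - 6))*(3*(5 - 6)) = (-8 + 28)*(3*(-1)) = 20*(-3) = -60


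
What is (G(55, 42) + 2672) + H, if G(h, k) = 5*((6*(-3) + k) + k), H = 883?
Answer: 3885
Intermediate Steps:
G(h, k) = -90 + 10*k (G(h, k) = 5*((-18 + k) + k) = 5*(-18 + 2*k) = -90 + 10*k)
(G(55, 42) + 2672) + H = ((-90 + 10*42) + 2672) + 883 = ((-90 + 420) + 2672) + 883 = (330 + 2672) + 883 = 3002 + 883 = 3885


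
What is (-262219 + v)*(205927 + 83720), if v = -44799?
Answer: -88926842646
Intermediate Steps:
(-262219 + v)*(205927 + 83720) = (-262219 - 44799)*(205927 + 83720) = -307018*289647 = -88926842646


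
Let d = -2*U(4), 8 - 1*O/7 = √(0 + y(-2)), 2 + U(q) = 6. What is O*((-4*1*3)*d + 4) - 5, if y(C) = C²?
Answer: 4195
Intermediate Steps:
U(q) = 4 (U(q) = -2 + 6 = 4)
O = 42 (O = 56 - 7*√(0 + (-2)²) = 56 - 7*√(0 + 4) = 56 - 7*√4 = 56 - 7*2 = 56 - 14 = 42)
d = -8 (d = -2*4 = -8)
O*((-4*1*3)*d + 4) - 5 = 42*((-4*1*3)*(-8) + 4) - 5 = 42*(-4*3*(-8) + 4) - 5 = 42*(-12*(-8) + 4) - 5 = 42*(96 + 4) - 5 = 42*100 - 5 = 4200 - 5 = 4195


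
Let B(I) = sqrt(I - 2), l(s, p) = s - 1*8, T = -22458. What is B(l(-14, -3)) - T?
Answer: 22458 + 2*I*sqrt(6) ≈ 22458.0 + 4.899*I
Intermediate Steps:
l(s, p) = -8 + s (l(s, p) = s - 8 = -8 + s)
B(I) = sqrt(-2 + I)
B(l(-14, -3)) - T = sqrt(-2 + (-8 - 14)) - 1*(-22458) = sqrt(-2 - 22) + 22458 = sqrt(-24) + 22458 = 2*I*sqrt(6) + 22458 = 22458 + 2*I*sqrt(6)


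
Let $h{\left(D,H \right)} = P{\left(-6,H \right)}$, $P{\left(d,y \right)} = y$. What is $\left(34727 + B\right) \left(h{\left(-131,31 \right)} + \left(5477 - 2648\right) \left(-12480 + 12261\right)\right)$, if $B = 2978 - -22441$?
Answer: $-37261649920$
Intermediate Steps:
$h{\left(D,H \right)} = H$
$B = 25419$ ($B = 2978 + 22441 = 25419$)
$\left(34727 + B\right) \left(h{\left(-131,31 \right)} + \left(5477 - 2648\right) \left(-12480 + 12261\right)\right) = \left(34727 + 25419\right) \left(31 + \left(5477 - 2648\right) \left(-12480 + 12261\right)\right) = 60146 \left(31 + 2829 \left(-219\right)\right) = 60146 \left(31 - 619551\right) = 60146 \left(-619520\right) = -37261649920$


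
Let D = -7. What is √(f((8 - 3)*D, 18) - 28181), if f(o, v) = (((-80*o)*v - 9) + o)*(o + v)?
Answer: I*√884233 ≈ 940.34*I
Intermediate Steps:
f(o, v) = (o + v)*(-9 + o - 80*o*v) (f(o, v) = ((-80*o*v - 9) + o)*(o + v) = ((-9 - 80*o*v) + o)*(o + v) = (-9 + o - 80*o*v)*(o + v) = (o + v)*(-9 + o - 80*o*v))
√(f((8 - 3)*D, 18) - 28181) = √((((8 - 3)*(-7))² - 9*(8 - 3)*(-7) - 9*18 + ((8 - 3)*(-7))*18 - 80*(8 - 3)*(-7)*18² - 80*18*((8 - 3)*(-7))²) - 28181) = √(((5*(-7))² - 45*(-7) - 162 + (5*(-7))*18 - 80*5*(-7)*324 - 80*18*(5*(-7))²) - 28181) = √(((-35)² - 9*(-35) - 162 - 35*18 - 80*(-35)*324 - 80*18*(-35)²) - 28181) = √((1225 + 315 - 162 - 630 + 907200 - 80*18*1225) - 28181) = √((1225 + 315 - 162 - 630 + 907200 - 1764000) - 28181) = √(-856052 - 28181) = √(-884233) = I*√884233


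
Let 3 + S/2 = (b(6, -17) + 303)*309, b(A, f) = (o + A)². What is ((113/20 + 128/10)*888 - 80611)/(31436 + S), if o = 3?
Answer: -321137/1343710 ≈ -0.23899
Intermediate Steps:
b(A, f) = (3 + A)²
S = 237306 (S = -6 + 2*(((3 + 6)² + 303)*309) = -6 + 2*((9² + 303)*309) = -6 + 2*((81 + 303)*309) = -6 + 2*(384*309) = -6 + 2*118656 = -6 + 237312 = 237306)
((113/20 + 128/10)*888 - 80611)/(31436 + S) = ((113/20 + 128/10)*888 - 80611)/(31436 + 237306) = ((113*(1/20) + 128*(⅒))*888 - 80611)/268742 = ((113/20 + 64/5)*888 - 80611)*(1/268742) = ((369/20)*888 - 80611)*(1/268742) = (81918/5 - 80611)*(1/268742) = -321137/5*1/268742 = -321137/1343710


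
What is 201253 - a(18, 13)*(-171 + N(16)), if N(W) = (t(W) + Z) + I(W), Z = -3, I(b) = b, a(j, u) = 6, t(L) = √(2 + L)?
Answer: 202201 - 18*√2 ≈ 2.0218e+5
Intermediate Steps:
N(W) = -3 + W + √(2 + W) (N(W) = (√(2 + W) - 3) + W = (-3 + √(2 + W)) + W = -3 + W + √(2 + W))
201253 - a(18, 13)*(-171 + N(16)) = 201253 - 6*(-171 + (-3 + 16 + √(2 + 16))) = 201253 - 6*(-171 + (-3 + 16 + √18)) = 201253 - 6*(-171 + (-3 + 16 + 3*√2)) = 201253 - 6*(-171 + (13 + 3*√2)) = 201253 - 6*(-158 + 3*√2) = 201253 - (-948 + 18*√2) = 201253 + (948 - 18*√2) = 202201 - 18*√2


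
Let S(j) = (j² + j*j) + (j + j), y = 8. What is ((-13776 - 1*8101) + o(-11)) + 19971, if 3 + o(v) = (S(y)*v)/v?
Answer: -1765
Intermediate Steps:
S(j) = 2*j + 2*j² (S(j) = (j² + j²) + 2*j = 2*j² + 2*j = 2*j + 2*j²)
o(v) = 141 (o(v) = -3 + ((2*8*(1 + 8))*v)/v = -3 + ((2*8*9)*v)/v = -3 + (144*v)/v = -3 + 144 = 141)
((-13776 - 1*8101) + o(-11)) + 19971 = ((-13776 - 1*8101) + 141) + 19971 = ((-13776 - 8101) + 141) + 19971 = (-21877 + 141) + 19971 = -21736 + 19971 = -1765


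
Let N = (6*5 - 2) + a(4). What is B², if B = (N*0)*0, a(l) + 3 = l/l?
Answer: 0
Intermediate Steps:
a(l) = -2 (a(l) = -3 + l/l = -3 + 1 = -2)
N = 26 (N = (6*5 - 2) - 2 = (30 - 2) - 2 = 28 - 2 = 26)
B = 0 (B = (26*0)*0 = 0*0 = 0)
B² = 0² = 0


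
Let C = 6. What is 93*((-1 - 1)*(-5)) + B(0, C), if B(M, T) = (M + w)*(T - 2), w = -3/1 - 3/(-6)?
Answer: 920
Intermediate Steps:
w = -5/2 (w = -3*1 - 3*(-1/6) = -3 + 1/2 = -5/2 ≈ -2.5000)
B(M, T) = (-2 + T)*(-5/2 + M) (B(M, T) = (M - 5/2)*(T - 2) = (-5/2 + M)*(-2 + T) = (-2 + T)*(-5/2 + M))
93*((-1 - 1)*(-5)) + B(0, C) = 93*((-1 - 1)*(-5)) + (5 - 2*0 - 5/2*6 + 0*6) = 93*(-2*(-5)) + (5 + 0 - 15 + 0) = 93*10 - 10 = 930 - 10 = 920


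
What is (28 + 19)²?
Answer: 2209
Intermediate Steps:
(28 + 19)² = 47² = 2209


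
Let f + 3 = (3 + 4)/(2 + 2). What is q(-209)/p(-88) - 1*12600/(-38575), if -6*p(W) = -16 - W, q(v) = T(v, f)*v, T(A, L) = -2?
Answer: -319463/9258 ≈ -34.507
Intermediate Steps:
f = -5/4 (f = -3 + (3 + 4)/(2 + 2) = -3 + 7/4 = -5/4 ≈ -1.2500)
q(v) = -2*v
p(W) = 8/3 + W/6 (p(W) = -(-16 - W)/6 = 8/3 + W/6)
q(-209)/p(-88) - 1*12600/(-38575) = (-2*(-209))/(8/3 + (⅙)*(-88)) - 1*12600/(-38575) = 418/(8/3 - 44/3) - 12600*(-1/38575) = 418/(-12) + 504/1543 = 418*(-1/12) + 504/1543 = -209/6 + 504/1543 = -319463/9258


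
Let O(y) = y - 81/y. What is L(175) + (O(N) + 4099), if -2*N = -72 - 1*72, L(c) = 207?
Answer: 35015/8 ≈ 4376.9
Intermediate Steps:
N = 72 (N = -(-72 - 1*72)/2 = -(-72 - 72)/2 = -1/2*(-144) = 72)
L(175) + (O(N) + 4099) = 207 + ((72 - 81/72) + 4099) = 207 + ((72 - 81*1/72) + 4099) = 207 + ((72 - 9/8) + 4099) = 207 + (567/8 + 4099) = 207 + 33359/8 = 35015/8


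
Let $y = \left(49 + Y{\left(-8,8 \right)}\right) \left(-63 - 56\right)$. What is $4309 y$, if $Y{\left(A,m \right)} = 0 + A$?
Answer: $-21023611$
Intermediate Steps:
$Y{\left(A,m \right)} = A$
$y = -4879$ ($y = \left(49 - 8\right) \left(-63 - 56\right) = 41 \left(-119\right) = -4879$)
$4309 y = 4309 \left(-4879\right) = -21023611$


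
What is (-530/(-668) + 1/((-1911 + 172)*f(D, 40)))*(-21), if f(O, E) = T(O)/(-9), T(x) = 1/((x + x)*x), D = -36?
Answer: -173300127/580826 ≈ -298.37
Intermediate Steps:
T(x) = 1/(2*x²) (T(x) = 1/(((2*x))*x) = (1/(2*x))/x = 1/(2*x²))
f(O, E) = -1/(18*O²) (f(O, E) = (1/(2*O²))/(-9) = (1/(2*O²))*(-⅑) = -1/(18*O²))
(-530/(-668) + 1/((-1911 + 172)*f(D, 40)))*(-21) = (-530/(-668) + 1/((-1911 + 172)*((-1/18/(-36)²))))*(-21) = (-530*(-1/668) + 1/((-1739)*((-1/18*1/1296))))*(-21) = (265/334 - 1/(1739*(-1/23328)))*(-21) = (265/334 - 1/1739*(-23328))*(-21) = (265/334 + 23328/1739)*(-21) = (8252387/580826)*(-21) = -173300127/580826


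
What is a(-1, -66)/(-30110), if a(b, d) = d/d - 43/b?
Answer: -22/15055 ≈ -0.0014613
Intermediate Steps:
a(b, d) = 1 - 43/b
a(-1, -66)/(-30110) = ((-43 - 1)/(-1))/(-30110) = -1*(-44)*(-1/30110) = 44*(-1/30110) = -22/15055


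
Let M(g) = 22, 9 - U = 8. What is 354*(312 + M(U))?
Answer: 118236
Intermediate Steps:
U = 1 (U = 9 - 1*8 = 9 - 8 = 1)
354*(312 + M(U)) = 354*(312 + 22) = 354*334 = 118236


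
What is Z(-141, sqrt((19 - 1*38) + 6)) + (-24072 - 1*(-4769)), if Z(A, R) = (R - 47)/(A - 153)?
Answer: -5675035/294 - I*sqrt(13)/294 ≈ -19303.0 - 0.012264*I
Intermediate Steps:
Z(A, R) = (-47 + R)/(-153 + A)
Z(-141, sqrt((19 - 1*38) + 6)) + (-24072 - 1*(-4769)) = (-47 + sqrt((19 - 1*38) + 6))/(-153 - 141) + (-24072 - 1*(-4769)) = (-47 + sqrt((19 - 38) + 6))/(-294) + (-24072 + 4769) = -(-47 + sqrt(-19 + 6))/294 - 19303 = -(-47 + sqrt(-13))/294 - 19303 = -(-47 + I*sqrt(13))/294 - 19303 = (47/294 - I*sqrt(13)/294) - 19303 = -5675035/294 - I*sqrt(13)/294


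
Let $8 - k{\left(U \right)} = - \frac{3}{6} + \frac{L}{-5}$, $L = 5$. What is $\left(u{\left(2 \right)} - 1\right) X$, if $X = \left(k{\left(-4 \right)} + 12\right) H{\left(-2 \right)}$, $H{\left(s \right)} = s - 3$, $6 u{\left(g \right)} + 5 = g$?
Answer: $\frac{645}{4} \approx 161.25$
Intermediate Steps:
$u{\left(g \right)} = - \frac{5}{6} + \frac{g}{6}$
$k{\left(U \right)} = \frac{19}{2}$ ($k{\left(U \right)} = 8 - \left(- \frac{3}{6} + \frac{5}{-5}\right) = 8 - \left(\left(-3\right) \frac{1}{6} + 5 \left(- \frac{1}{5}\right)\right) = 8 - \left(- \frac{1}{2} - 1\right) = 8 - - \frac{3}{2} = 8 + \frac{3}{2} = \frac{19}{2}$)
$H{\left(s \right)} = -3 + s$
$X = - \frac{215}{2}$ ($X = \left(\frac{19}{2} + 12\right) \left(-3 - 2\right) = \frac{43}{2} \left(-5\right) = - \frac{215}{2} \approx -107.5$)
$\left(u{\left(2 \right)} - 1\right) X = \left(\left(- \frac{5}{6} + \frac{1}{6} \cdot 2\right) - 1\right) \left(- \frac{215}{2}\right) = \left(\left(- \frac{5}{6} + \frac{1}{3}\right) - 1\right) \left(- \frac{215}{2}\right) = \left(- \frac{1}{2} - 1\right) \left(- \frac{215}{2}\right) = \left(- \frac{3}{2}\right) \left(- \frac{215}{2}\right) = \frac{645}{4}$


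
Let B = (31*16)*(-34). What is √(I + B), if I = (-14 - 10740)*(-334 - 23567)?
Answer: √257014490 ≈ 16032.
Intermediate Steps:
I = 257031354 (I = -10754*(-23901) = 257031354)
B = -16864 (B = 496*(-34) = -16864)
√(I + B) = √(257031354 - 16864) = √257014490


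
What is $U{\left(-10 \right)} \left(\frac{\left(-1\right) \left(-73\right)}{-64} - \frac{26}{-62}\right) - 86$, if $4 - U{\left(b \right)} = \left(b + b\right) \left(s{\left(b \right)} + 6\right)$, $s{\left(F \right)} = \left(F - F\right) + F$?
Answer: $- \frac{15467}{496} \approx -31.183$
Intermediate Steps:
$s{\left(F \right)} = F$ ($s{\left(F \right)} = 0 + F = F$)
$U{\left(b \right)} = 4 - 2 b \left(6 + b\right)$ ($U{\left(b \right)} = 4 - \left(b + b\right) \left(b + 6\right) = 4 - 2 b \left(6 + b\right)$)
$U{\left(-10 \right)} \left(\frac{\left(-1\right) \left(-73\right)}{-64} - \frac{26}{-62}\right) - 86 = \left(4 - -120 - 2 \left(-10\right)^{2}\right) \left(\frac{\left(-1\right) \left(-73\right)}{-64} - \frac{26}{-62}\right) - 86 = \left(4 + 120 - 200\right) \left(73 \left(- \frac{1}{64}\right) - - \frac{13}{31}\right) - 86 = \left(4 + 120 - 200\right) \left(- \frac{73}{64} + \frac{13}{31}\right) - 86 = \left(-76\right) \left(- \frac{1431}{1984}\right) - 86 = \frac{27189}{496} - 86 = - \frac{15467}{496}$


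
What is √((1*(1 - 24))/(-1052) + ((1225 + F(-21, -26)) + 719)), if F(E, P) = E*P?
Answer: √688929289/526 ≈ 49.900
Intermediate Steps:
√((1*(1 - 24))/(-1052) + ((1225 + F(-21, -26)) + 719)) = √((1*(1 - 24))/(-1052) + ((1225 - 21*(-26)) + 719)) = √((1*(-23))*(-1/1052) + ((1225 + 546) + 719)) = √(-23*(-1/1052) + (1771 + 719)) = √(23/1052 + 2490) = √(2619503/1052) = √688929289/526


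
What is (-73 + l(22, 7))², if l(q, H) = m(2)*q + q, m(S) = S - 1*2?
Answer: 2601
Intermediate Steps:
m(S) = -2 + S (m(S) = S - 2 = -2 + S)
l(q, H) = q (l(q, H) = (-2 + 2)*q + q = 0*q + q = 0 + q = q)
(-73 + l(22, 7))² = (-73 + 22)² = (-51)² = 2601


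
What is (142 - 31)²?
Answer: 12321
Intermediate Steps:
(142 - 31)² = 111² = 12321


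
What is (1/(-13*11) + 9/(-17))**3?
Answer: -2217342464/14366628991 ≈ -0.15434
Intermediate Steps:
(1/(-13*11) + 9/(-17))**3 = (-1/13*1/11 + 9*(-1/17))**3 = (-1/143 - 9/17)**3 = (-1304/2431)**3 = -2217342464/14366628991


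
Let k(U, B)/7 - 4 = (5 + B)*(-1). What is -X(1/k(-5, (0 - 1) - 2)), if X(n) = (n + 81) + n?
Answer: -568/7 ≈ -81.143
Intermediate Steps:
k(U, B) = -7 - 7*B (k(U, B) = 28 + 7*((5 + B)*(-1)) = 28 + 7*(-5 - B) = 28 + (-35 - 7*B) = -7 - 7*B)
X(n) = 81 + 2*n (X(n) = (81 + n) + n = 81 + 2*n)
-X(1/k(-5, (0 - 1) - 2)) = -(81 + 2/(-7 - 7*((0 - 1) - 2))) = -(81 + 2/(-7 - 7*(-1 - 2))) = -(81 + 2/(-7 - 7*(-3))) = -(81 + 2/(-7 + 21)) = -(81 + 2/14) = -(81 + 2*(1/14)) = -(81 + ⅐) = -1*568/7 = -568/7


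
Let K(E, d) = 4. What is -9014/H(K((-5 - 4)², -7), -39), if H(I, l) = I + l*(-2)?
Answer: -4507/41 ≈ -109.93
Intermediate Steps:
H(I, l) = I - 2*l
-9014/H(K((-5 - 4)², -7), -39) = -9014/(4 - 2*(-39)) = -9014/(4 + 78) = -9014/82 = -9014*1/82 = -4507/41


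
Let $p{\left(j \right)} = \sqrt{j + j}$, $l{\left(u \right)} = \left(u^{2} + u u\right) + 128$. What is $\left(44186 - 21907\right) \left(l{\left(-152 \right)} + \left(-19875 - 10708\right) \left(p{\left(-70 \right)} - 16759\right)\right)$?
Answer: $11419922052407 - 1362717314 i \sqrt{35} \approx 1.142 \cdot 10^{13} - 8.0619 \cdot 10^{9} i$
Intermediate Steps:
$l{\left(u \right)} = 128 + 2 u^{2}$ ($l{\left(u \right)} = \left(u^{2} + u^{2}\right) + 128 = 2 u^{2} + 128 = 128 + 2 u^{2}$)
$p{\left(j \right)} = \sqrt{2} \sqrt{j}$ ($p{\left(j \right)} = \sqrt{2 j} = \sqrt{2} \sqrt{j}$)
$\left(44186 - 21907\right) \left(l{\left(-152 \right)} + \left(-19875 - 10708\right) \left(p{\left(-70 \right)} - 16759\right)\right) = \left(44186 - 21907\right) \left(\left(128 + 2 \left(-152\right)^{2}\right) + \left(-19875 - 10708\right) \left(\sqrt{2} \sqrt{-70} - 16759\right)\right) = 22279 \left(\left(128 + 2 \cdot 23104\right) - 30583 \left(\sqrt{2} i \sqrt{70} - 16759\right)\right) = 22279 \left(\left(128 + 46208\right) - 30583 \left(2 i \sqrt{35} - 16759\right)\right) = 22279 \left(46336 - 30583 \left(-16759 + 2 i \sqrt{35}\right)\right) = 22279 \left(46336 + \left(512540497 - 61166 i \sqrt{35}\right)\right) = 22279 \left(512586833 - 61166 i \sqrt{35}\right) = 11419922052407 - 1362717314 i \sqrt{35}$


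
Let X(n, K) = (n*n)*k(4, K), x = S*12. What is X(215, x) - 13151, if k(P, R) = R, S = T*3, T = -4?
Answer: -6669551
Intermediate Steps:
S = -12 (S = -4*3 = -12)
x = -144 (x = -12*12 = -144)
X(n, K) = K*n**2 (X(n, K) = (n*n)*K = n**2*K = K*n**2)
X(215, x) - 13151 = -144*215**2 - 13151 = -144*46225 - 13151 = -6656400 - 13151 = -6669551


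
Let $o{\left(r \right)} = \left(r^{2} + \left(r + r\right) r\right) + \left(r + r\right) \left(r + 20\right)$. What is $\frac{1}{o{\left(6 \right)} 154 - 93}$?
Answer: $\frac{1}{64587} \approx 1.5483 \cdot 10^{-5}$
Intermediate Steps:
$o{\left(r \right)} = 3 r^{2} + 2 r \left(20 + r\right)$ ($o{\left(r \right)} = \left(r^{2} + 2 r r\right) + 2 r \left(20 + r\right) = \left(r^{2} + 2 r^{2}\right) + 2 r \left(20 + r\right) = 3 r^{2} + 2 r \left(20 + r\right)$)
$\frac{1}{o{\left(6 \right)} 154 - 93} = \frac{1}{5 \cdot 6 \left(8 + 6\right) 154 - 93} = \frac{1}{5 \cdot 6 \cdot 14 \cdot 154 + \left(-144 + 51\right)} = \frac{1}{420 \cdot 154 - 93} = \frac{1}{64680 - 93} = \frac{1}{64587}$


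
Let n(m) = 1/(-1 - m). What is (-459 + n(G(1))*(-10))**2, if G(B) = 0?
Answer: 201601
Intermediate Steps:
(-459 + n(G(1))*(-10))**2 = (-459 - 1/(1 + 0)*(-10))**2 = (-459 - 1/1*(-10))**2 = (-459 - 1*1*(-10))**2 = (-459 - 1*(-10))**2 = (-459 + 10)**2 = (-449)**2 = 201601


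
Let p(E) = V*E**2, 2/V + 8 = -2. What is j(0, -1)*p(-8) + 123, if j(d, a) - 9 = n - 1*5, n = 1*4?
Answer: 103/5 ≈ 20.600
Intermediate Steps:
V = -1/5 (V = 2/(-8 - 2) = 2/(-10) = 2*(-1/10) = -1/5 ≈ -0.20000)
n = 4
p(E) = -E**2/5
j(d, a) = 8 (j(d, a) = 9 + (4 - 1*5) = 9 + (4 - 5) = 9 - 1 = 8)
j(0, -1)*p(-8) + 123 = 8*(-1/5*(-8)**2) + 123 = 8*(-1/5*64) + 123 = 8*(-64/5) + 123 = -512/5 + 123 = 103/5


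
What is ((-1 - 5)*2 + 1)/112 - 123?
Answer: -13787/112 ≈ -123.10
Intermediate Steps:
((-1 - 5)*2 + 1)/112 - 123 = (-6*2 + 1)*(1/112) - 123 = (-12 + 1)*(1/112) - 123 = -11*1/112 - 123 = -11/112 - 123 = -13787/112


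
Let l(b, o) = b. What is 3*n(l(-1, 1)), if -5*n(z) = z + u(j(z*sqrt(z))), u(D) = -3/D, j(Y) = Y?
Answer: 3/5 + 9*I/5 ≈ 0.6 + 1.8*I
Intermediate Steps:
n(z) = -z/5 + 3/(5*z**(3/2)) (n(z) = -(z - 3/z**(3/2))/5 = -z/5 + 3/(5*z**(3/2)))
3*n(l(-1, 1)) = 3*(-1/5*(-1) + 3/(5*(-1)**(3/2))) = 3*(1/5 + 3*I/5) = 3/5 + 9*I/5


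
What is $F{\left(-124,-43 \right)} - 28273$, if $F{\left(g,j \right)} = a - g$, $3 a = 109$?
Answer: $- \frac{84338}{3} \approx -28113.0$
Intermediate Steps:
$a = \frac{109}{3}$ ($a = \frac{1}{3} \cdot 109 = \frac{109}{3} \approx 36.333$)
$F{\left(g,j \right)} = \frac{109}{3} - g$
$F{\left(-124,-43 \right)} - 28273 = \left(\frac{109}{3} - -124\right) - 28273 = \left(\frac{109}{3} + 124\right) - 28273 = \frac{481}{3} - 28273 = - \frac{84338}{3}$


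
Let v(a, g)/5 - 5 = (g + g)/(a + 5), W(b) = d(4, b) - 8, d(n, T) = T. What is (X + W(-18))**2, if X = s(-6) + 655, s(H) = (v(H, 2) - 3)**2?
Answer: 400689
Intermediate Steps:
W(b) = -8 + b (W(b) = b - 8 = -8 + b)
v(a, g) = 25 + 10*g/(5 + a) (v(a, g) = 25 + 5*((g + g)/(a + 5)) = 25 + 5*((2*g)/(5 + a)) = 25 + 5*(2*g/(5 + a)) = 25 + 10*g/(5 + a))
s(H) = (-3 + 5*(29 + 5*H)/(5 + H))**2 (s(H) = (5*(25 + 2*2 + 5*H)/(5 + H) - 3)**2 = (5*(25 + 4 + 5*H)/(5 + H) - 3)**2 = (5*(29 + 5*H)/(5 + H) - 3)**2 = (-3 + 5*(29 + 5*H)/(5 + H))**2)
X = 659 (X = 4*(65 + 11*(-6))**2/(5 - 6)**2 + 655 = 4*(65 - 66)**2/(-1)**2 + 655 = 4*1*(-1)**2 + 655 = 4*1*1 + 655 = 4 + 655 = 659)
(X + W(-18))**2 = (659 + (-8 - 18))**2 = (659 - 26)**2 = 633**2 = 400689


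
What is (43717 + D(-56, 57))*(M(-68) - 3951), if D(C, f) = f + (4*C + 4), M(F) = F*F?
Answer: 29311842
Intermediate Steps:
M(F) = F**2
D(C, f) = 4 + f + 4*C (D(C, f) = f + (4 + 4*C) = 4 + f + 4*C)
(43717 + D(-56, 57))*(M(-68) - 3951) = (43717 + (4 + 57 + 4*(-56)))*((-68)**2 - 3951) = (43717 + (4 + 57 - 224))*(4624 - 3951) = (43717 - 163)*673 = 43554*673 = 29311842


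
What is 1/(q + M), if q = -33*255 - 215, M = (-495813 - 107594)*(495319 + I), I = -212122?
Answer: -1/170883060809 ≈ -5.8520e-12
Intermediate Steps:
M = -170883052179 (M = (-495813 - 107594)*(495319 - 212122) = -603407*283197 = -170883052179)
q = -8630 (q = -8415 - 215 = -8630)
1/(q + M) = 1/(-8630 - 170883052179) = 1/(-170883060809) = -1/170883060809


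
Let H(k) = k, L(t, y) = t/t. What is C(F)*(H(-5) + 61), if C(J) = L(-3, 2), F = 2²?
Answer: 56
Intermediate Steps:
L(t, y) = 1
F = 4
C(J) = 1
C(F)*(H(-5) + 61) = 1*(-5 + 61) = 1*56 = 56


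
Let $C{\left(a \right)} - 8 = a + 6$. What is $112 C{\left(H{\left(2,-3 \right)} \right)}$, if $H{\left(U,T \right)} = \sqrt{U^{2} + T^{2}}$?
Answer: $1568 + 112 \sqrt{13} \approx 1971.8$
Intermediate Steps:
$H{\left(U,T \right)} = \sqrt{T^{2} + U^{2}}$
$C{\left(a \right)} = 14 + a$ ($C{\left(a \right)} = 8 + \left(a + 6\right) = 8 + \left(6 + a\right) = 14 + a$)
$112 C{\left(H{\left(2,-3 \right)} \right)} = 112 \left(14 + \sqrt{\left(-3\right)^{2} + 2^{2}}\right) = 112 \left(14 + \sqrt{9 + 4}\right) = 112 \left(14 + \sqrt{13}\right) = 1568 + 112 \sqrt{13}$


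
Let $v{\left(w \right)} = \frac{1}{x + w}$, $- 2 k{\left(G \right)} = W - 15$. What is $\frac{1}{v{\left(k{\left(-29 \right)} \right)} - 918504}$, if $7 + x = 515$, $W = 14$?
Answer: $- \frac{1017}{934118566} \approx -1.0887 \cdot 10^{-6}$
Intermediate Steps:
$x = 508$ ($x = -7 + 515 = 508$)
$k{\left(G \right)} = \frac{1}{2}$ ($k{\left(G \right)} = - \frac{14 - 15}{2} = \left(- \frac{1}{2}\right) \left(-1\right) = \frac{1}{2}$)
$v{\left(w \right)} = \frac{1}{508 + w}$
$\frac{1}{v{\left(k{\left(-29 \right)} \right)} - 918504} = \frac{1}{\frac{1}{508 + \frac{1}{2}} - 918504} = \frac{1}{\frac{1}{\frac{1017}{2}} - 918504} = \frac{1}{\frac{2}{1017} - 918504} = \frac{1}{- \frac{934118566}{1017}} = - \frac{1017}{934118566}$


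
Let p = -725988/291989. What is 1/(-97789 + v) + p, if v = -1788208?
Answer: -1369211482025/550690378033 ≈ -2.4864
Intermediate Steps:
p = -725988/291989 (p = -725988*1/291989 = -725988/291989 ≈ -2.4864)
1/(-97789 + v) + p = 1/(-97789 - 1788208) - 725988/291989 = 1/(-1885997) - 725988/291989 = -1/1885997 - 725988/291989 = -1369211482025/550690378033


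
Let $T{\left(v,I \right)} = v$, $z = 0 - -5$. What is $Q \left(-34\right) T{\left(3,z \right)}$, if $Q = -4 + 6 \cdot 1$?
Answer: $-204$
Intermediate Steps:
$z = 5$ ($z = 0 + 5 = 5$)
$Q = 2$ ($Q = -4 + 6 = 2$)
$Q \left(-34\right) T{\left(3,z \right)} = 2 \left(-34\right) 3 = \left(-68\right) 3 = -204$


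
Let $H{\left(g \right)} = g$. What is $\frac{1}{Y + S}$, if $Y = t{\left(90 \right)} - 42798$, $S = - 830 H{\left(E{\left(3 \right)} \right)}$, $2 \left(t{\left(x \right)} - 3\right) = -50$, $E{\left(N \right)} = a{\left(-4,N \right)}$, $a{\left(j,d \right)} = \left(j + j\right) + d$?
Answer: $- \frac{1}{38670} \approx -2.586 \cdot 10^{-5}$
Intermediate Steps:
$a{\left(j,d \right)} = d + 2 j$ ($a{\left(j,d \right)} = 2 j + d = d + 2 j$)
$E{\left(N \right)} = -8 + N$ ($E{\left(N \right)} = N + 2 \left(-4\right) = N - 8 = -8 + N$)
$t{\left(x \right)} = -22$ ($t{\left(x \right)} = 3 + \frac{1}{2} \left(-50\right) = 3 - 25 = -22$)
$S = 4150$ ($S = - 830 \left(-8 + 3\right) = \left(-830\right) \left(-5\right) = 4150$)
$Y = -42820$ ($Y = -22 - 42798 = -42820$)
$\frac{1}{Y + S} = \frac{1}{-42820 + 4150} = \frac{1}{-38670} = - \frac{1}{38670}$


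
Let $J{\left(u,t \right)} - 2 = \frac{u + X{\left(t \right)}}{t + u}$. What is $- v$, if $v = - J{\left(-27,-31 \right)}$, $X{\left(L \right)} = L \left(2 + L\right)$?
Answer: $- \frac{378}{29} \approx -13.034$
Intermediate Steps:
$J{\left(u,t \right)} = 2 + \frac{u + t \left(2 + t\right)}{t + u}$
$v = \frac{378}{29}$ ($v = - \frac{\left(-31\right)^{2} + 3 \left(-27\right) + 4 \left(-31\right)}{-31 - 27} = - \frac{961 - 81 - 124}{-58} = - \frac{\left(-1\right) 756}{58} = \left(-1\right) \left(- \frac{378}{29}\right) = \frac{378}{29} \approx 13.034$)
$- v = \left(-1\right) \frac{378}{29} = - \frac{378}{29}$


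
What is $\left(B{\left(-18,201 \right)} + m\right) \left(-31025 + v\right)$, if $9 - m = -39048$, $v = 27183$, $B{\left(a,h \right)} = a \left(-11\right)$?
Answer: $-150817710$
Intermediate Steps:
$B{\left(a,h \right)} = - 11 a$
$m = 39057$ ($m = 9 - -39048 = 9 + 39048 = 39057$)
$\left(B{\left(-18,201 \right)} + m\right) \left(-31025 + v\right) = \left(\left(-11\right) \left(-18\right) + 39057\right) \left(-31025 + 27183\right) = \left(198 + 39057\right) \left(-3842\right) = 39255 \left(-3842\right) = -150817710$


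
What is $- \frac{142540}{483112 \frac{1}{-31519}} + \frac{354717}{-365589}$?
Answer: $\frac{6517130983793}{700874734} \approx 9298.6$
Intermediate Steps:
$- \frac{142540}{483112 \frac{1}{-31519}} + \frac{354717}{-365589} = - \frac{142540}{483112 \left(- \frac{1}{31519}\right)} + 354717 \left(- \frac{1}{365589}\right) = - \frac{142540}{- \frac{483112}{31519}} - \frac{39413}{40621} = \left(-142540\right) \left(- \frac{31519}{483112}\right) - \frac{39413}{40621} = \frac{1123179565}{120778} - \frac{39413}{40621} = \frac{6517130983793}{700874734}$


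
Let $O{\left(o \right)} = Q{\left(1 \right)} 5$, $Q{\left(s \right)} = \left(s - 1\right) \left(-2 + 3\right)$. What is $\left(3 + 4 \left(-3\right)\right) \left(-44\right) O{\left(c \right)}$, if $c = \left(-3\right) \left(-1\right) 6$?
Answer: $0$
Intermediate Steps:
$c = 18$ ($c = 3 \cdot 6 = 18$)
$Q{\left(s \right)} = -1 + s$ ($Q{\left(s \right)} = \left(-1 + s\right) 1 = -1 + s$)
$O{\left(o \right)} = 0$ ($O{\left(o \right)} = \left(-1 + 1\right) 5 = 0 \cdot 5 = 0$)
$\left(3 + 4 \left(-3\right)\right) \left(-44\right) O{\left(c \right)} = \left(3 + 4 \left(-3\right)\right) \left(-44\right) 0 = \left(3 - 12\right) \left(-44\right) 0 = \left(-9\right) \left(-44\right) 0 = 396 \cdot 0 = 0$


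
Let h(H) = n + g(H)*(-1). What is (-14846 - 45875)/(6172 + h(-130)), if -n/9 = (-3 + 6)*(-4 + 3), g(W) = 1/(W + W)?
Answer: -15787460/1611741 ≈ -9.7953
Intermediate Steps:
g(W) = 1/(2*W)
n = 27 (n = -9*(-3 + 6)*(-4 + 3) = -27*(-1) = -9*(-3) = 27)
h(H) = 27 - 1/(2*H) (h(H) = 27 + (1/(2*H))*(-1) = 27 - 1/(2*H))
(-14846 - 45875)/(6172 + h(-130)) = (-14846 - 45875)/(6172 + (27 - ½/(-130))) = -60721/(6172 + (27 - ½*(-1/130))) = -60721/(6172 + (27 + 1/260)) = -60721/(6172 + 7021/260) = -60721/1611741/260 = -60721*260/1611741 = -15787460/1611741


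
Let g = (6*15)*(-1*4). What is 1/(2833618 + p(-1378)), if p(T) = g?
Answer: 1/2833258 ≈ 3.5295e-7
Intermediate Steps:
g = -360 (g = 90*(-4) = -360)
p(T) = -360
1/(2833618 + p(-1378)) = 1/(2833618 - 360) = 1/2833258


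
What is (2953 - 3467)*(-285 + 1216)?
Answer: -478534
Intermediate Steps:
(2953 - 3467)*(-285 + 1216) = -514*931 = -478534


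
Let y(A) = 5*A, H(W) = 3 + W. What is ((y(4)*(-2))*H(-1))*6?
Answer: -480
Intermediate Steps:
((y(4)*(-2))*H(-1))*6 = (((5*4)*(-2))*(3 - 1))*6 = ((20*(-2))*2)*6 = -40*2*6 = -80*6 = -480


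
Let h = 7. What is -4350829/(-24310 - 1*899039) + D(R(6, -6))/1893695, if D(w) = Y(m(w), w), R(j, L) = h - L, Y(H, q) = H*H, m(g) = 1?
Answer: 1177020578072/249791626365 ≈ 4.7120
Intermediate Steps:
Y(H, q) = H²
R(j, L) = 7 - L
D(w) = 1 (D(w) = 1² = 1)
-4350829/(-24310 - 1*899039) + D(R(6, -6))/1893695 = -4350829/(-24310 - 1*899039) + 1/1893695 = -4350829/(-24310 - 899039) + 1*(1/1893695) = -4350829/(-923349) + 1/1893695 = -4350829*(-1/923349) + 1/1893695 = 621547/131907 + 1/1893695 = 1177020578072/249791626365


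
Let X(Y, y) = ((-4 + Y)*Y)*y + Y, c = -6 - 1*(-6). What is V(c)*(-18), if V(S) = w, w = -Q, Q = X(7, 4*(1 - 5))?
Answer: -5922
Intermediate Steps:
c = 0 (c = -6 + 6 = 0)
X(Y, y) = Y + Y*y*(-4 + Y) (X(Y, y) = (Y*(-4 + Y))*y + Y = Y*y*(-4 + Y) + Y = Y + Y*y*(-4 + Y))
Q = -329 (Q = 7*(1 - 16*(1 - 5) + 7*(4*(1 - 5))) = 7*(1 - 16*(-4) + 7*(4*(-4))) = 7*(1 - 4*(-16) + 7*(-16)) = 7*(1 + 64 - 112) = 7*(-47) = -329)
w = 329 (w = -1*(-329) = 329)
V(S) = 329
V(c)*(-18) = 329*(-18) = -5922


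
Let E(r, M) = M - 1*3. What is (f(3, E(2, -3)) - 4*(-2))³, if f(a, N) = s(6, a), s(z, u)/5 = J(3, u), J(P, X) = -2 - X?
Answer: -4913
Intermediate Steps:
E(r, M) = -3 + M (E(r, M) = M - 3 = -3 + M)
s(z, u) = -10 - 5*u (s(z, u) = 5*(-2 - u) = -10 - 5*u)
f(a, N) = -10 - 5*a
(f(3, E(2, -3)) - 4*(-2))³ = ((-10 - 5*3) - 4*(-2))³ = ((-10 - 15) + 8)³ = (-25 + 8)³ = (-17)³ = -4913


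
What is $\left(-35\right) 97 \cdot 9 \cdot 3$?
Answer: $-91665$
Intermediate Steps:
$\left(-35\right) 97 \cdot 9 \cdot 3 = \left(-3395\right) 27 = -91665$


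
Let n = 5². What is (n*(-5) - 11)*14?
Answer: -1904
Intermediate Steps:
n = 25
(n*(-5) - 11)*14 = (25*(-5) - 11)*14 = (-125 - 11)*14 = -136*14 = -1904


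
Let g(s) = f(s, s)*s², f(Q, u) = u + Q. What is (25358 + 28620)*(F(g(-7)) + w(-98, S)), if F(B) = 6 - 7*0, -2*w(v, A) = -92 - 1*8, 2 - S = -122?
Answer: 3022768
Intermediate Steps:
S = 124 (S = 2 - 1*(-122) = 2 + 122 = 124)
f(Q, u) = Q + u
w(v, A) = 50 (w(v, A) = -(-92 - 1*8)/2 = -(-92 - 8)/2 = -½*(-100) = 50)
g(s) = 2*s³ (g(s) = (s + s)*s² = (2*s)*s² = 2*s³)
F(B) = 6 (F(B) = 6 + 0 = 6)
(25358 + 28620)*(F(g(-7)) + w(-98, S)) = (25358 + 28620)*(6 + 50) = 53978*56 = 3022768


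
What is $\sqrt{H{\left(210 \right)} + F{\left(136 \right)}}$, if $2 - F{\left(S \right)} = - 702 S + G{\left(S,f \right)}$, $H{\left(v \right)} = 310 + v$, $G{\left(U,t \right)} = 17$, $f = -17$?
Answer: $\sqrt{95977} \approx 309.8$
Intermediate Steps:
$F{\left(S \right)} = -15 + 702 S$ ($F{\left(S \right)} = 2 - \left(- 702 S + 17\right) = 2 - \left(17 - 702 S\right) = 2 + \left(-17 + 702 S\right) = -15 + 702 S$)
$\sqrt{H{\left(210 \right)} + F{\left(136 \right)}} = \sqrt{\left(310 + 210\right) + \left(-15 + 702 \cdot 136\right)} = \sqrt{520 + \left(-15 + 95472\right)} = \sqrt{520 + 95457} = \sqrt{95977}$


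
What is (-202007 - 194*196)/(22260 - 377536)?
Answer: 240031/355276 ≈ 0.67562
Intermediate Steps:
(-202007 - 194*196)/(22260 - 377536) = (-202007 - 38024)/(-355276) = -240031*(-1/355276) = 240031/355276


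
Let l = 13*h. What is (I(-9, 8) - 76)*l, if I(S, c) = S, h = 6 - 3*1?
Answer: -3315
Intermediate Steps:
h = 3 (h = 6 - 3 = 3)
l = 39 (l = 13*3 = 39)
(I(-9, 8) - 76)*l = (-9 - 76)*39 = -85*39 = -3315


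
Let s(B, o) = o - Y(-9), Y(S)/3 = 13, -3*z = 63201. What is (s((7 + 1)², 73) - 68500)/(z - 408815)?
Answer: 11411/71647 ≈ 0.15927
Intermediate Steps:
z = -21067 (z = -⅓*63201 = -21067)
Y(S) = 39 (Y(S) = 3*13 = 39)
s(B, o) = -39 + o (s(B, o) = o - 1*39 = o - 39 = -39 + o)
(s((7 + 1)², 73) - 68500)/(z - 408815) = ((-39 + 73) - 68500)/(-21067 - 408815) = (34 - 68500)/(-429882) = -68466*(-1/429882) = 11411/71647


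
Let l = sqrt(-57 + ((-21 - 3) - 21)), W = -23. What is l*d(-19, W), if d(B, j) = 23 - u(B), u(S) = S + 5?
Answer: 37*I*sqrt(102) ≈ 373.68*I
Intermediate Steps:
u(S) = 5 + S
l = I*sqrt(102) (l = sqrt(-57 + (-24 - 21)) = sqrt(-57 - 45) = sqrt(-102) = I*sqrt(102) ≈ 10.1*I)
d(B, j) = 18 - B (d(B, j) = 23 - (5 + B) = 23 + (-5 - B) = 18 - B)
l*d(-19, W) = (I*sqrt(102))*(18 - 1*(-19)) = (I*sqrt(102))*(18 + 19) = (I*sqrt(102))*37 = 37*I*sqrt(102)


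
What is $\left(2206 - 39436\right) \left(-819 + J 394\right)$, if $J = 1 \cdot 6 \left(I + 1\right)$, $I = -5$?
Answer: $382538250$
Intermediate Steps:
$J = -24$ ($J = 1 \cdot 6 \left(-5 + 1\right) = 6 \left(-4\right) = -24$)
$\left(2206 - 39436\right) \left(-819 + J 394\right) = \left(2206 - 39436\right) \left(-819 - 9456\right) = - 37230 \left(-819 - 9456\right) = \left(-37230\right) \left(-10275\right) = 382538250$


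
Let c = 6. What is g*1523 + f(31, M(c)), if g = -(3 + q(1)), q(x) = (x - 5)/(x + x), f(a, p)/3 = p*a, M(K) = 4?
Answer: -1151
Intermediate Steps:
f(a, p) = 3*a*p (f(a, p) = 3*(p*a) = 3*(a*p) = 3*a*p)
q(x) = (-5 + x)/(2*x) (q(x) = (-5 + x)/((2*x)) = (-5 + x)*(1/(2*x)) = (-5 + x)/(2*x))
g = -1 (g = -(3 + (1/2)*(-5 + 1)/1) = -(3 + (1/2)*1*(-4)) = -(3 - 2) = -1*1 = -1)
g*1523 + f(31, M(c)) = -1*1523 + 3*31*4 = -1523 + 372 = -1151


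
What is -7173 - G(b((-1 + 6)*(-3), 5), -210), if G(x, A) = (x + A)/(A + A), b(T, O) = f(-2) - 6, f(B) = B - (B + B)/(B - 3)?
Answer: -7532197/1050 ≈ -7173.5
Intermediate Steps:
f(B) = B - 2*B/(-3 + B)
b(T, O) = -44/5 (b(T, O) = -2*(-5 - 2)/(-3 - 2) - 6 = -2*(-7)/(-5) - 6 = -2*(-1/5)*(-7) - 6 = -14/5 - 6 = -44/5)
G(x, A) = (A + x)/(2*A) (G(x, A) = (A + x)/((2*A)) = (A + x)*(1/(2*A)) = (A + x)/(2*A))
-7173 - G(b((-1 + 6)*(-3), 5), -210) = -7173 - (-210 - 44/5)/(2*(-210)) = -7173 - (-1)*(-1094)/(2*210*5) = -7173 - 1*547/1050 = -7173 - 547/1050 = -7532197/1050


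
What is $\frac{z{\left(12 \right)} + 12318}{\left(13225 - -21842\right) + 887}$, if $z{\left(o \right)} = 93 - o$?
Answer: $\frac{12399}{35954} \approx 0.34486$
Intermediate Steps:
$\frac{z{\left(12 \right)} + 12318}{\left(13225 - -21842\right) + 887} = \frac{\left(93 - 12\right) + 12318}{\left(13225 - -21842\right) + 887} = \frac{\left(93 - 12\right) + 12318}{\left(13225 + 21842\right) + 887} = \frac{81 + 12318}{35067 + 887} = \frac{12399}{35954}$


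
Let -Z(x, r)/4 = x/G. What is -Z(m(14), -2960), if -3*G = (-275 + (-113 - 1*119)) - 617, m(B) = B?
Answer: 42/281 ≈ 0.14947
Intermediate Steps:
G = 1124/3 (G = -((-275 + (-113 - 1*119)) - 617)/3 = -((-275 + (-113 - 119)) - 617)/3 = -((-275 - 232) - 617)/3 = -(-507 - 617)/3 = -1/3*(-1124) = 1124/3 ≈ 374.67)
Z(x, r) = -3*x/281 (Z(x, r) = -4*x/1124/3 = -4*x*3/1124 = -3*x/281)
-Z(m(14), -2960) = -(-3)*14/281 = -1*(-42/281) = 42/281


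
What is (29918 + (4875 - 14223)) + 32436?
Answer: 53006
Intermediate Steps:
(29918 + (4875 - 14223)) + 32436 = (29918 - 9348) + 32436 = 20570 + 32436 = 53006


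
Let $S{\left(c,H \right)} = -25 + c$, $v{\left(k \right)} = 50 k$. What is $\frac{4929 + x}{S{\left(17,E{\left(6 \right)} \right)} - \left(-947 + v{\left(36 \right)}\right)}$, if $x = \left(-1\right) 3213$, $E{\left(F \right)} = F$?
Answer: $- \frac{572}{287} \approx -1.993$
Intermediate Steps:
$x = -3213$
$\frac{4929 + x}{S{\left(17,E{\left(6 \right)} \right)} - \left(-947 + v{\left(36 \right)}\right)} = \frac{4929 - 3213}{\left(-25 + 17\right) + \left(947 - 50 \cdot 36\right)} = \frac{1716}{-8 + \left(947 - 1800\right)} = \frac{1716}{-8 - 853} = \frac{1716}{-861} = 1716 \left(- \frac{1}{861}\right) = - \frac{572}{287}$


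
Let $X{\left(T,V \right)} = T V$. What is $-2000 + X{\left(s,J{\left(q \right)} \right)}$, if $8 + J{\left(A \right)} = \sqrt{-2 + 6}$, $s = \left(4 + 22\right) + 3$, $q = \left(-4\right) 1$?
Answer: $-2174$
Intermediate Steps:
$q = -4$
$s = 29$ ($s = 26 + 3 = 29$)
$J{\left(A \right)} = -6$ ($J{\left(A \right)} = -8 + \sqrt{-2 + 6} = -8 + \sqrt{4} = -8 + 2 = -6$)
$-2000 + X{\left(s,J{\left(q \right)} \right)} = -2000 + 29 \left(-6\right) = -2000 - 174 = -2174$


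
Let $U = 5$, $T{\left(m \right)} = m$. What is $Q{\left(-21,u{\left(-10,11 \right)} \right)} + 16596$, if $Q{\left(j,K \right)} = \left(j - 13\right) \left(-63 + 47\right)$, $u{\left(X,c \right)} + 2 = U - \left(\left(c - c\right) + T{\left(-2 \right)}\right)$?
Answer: $17140$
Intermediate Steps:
$u{\left(X,c \right)} = 5$ ($u{\left(X,c \right)} = -2 + \left(5 - \left(\left(c - c\right) - 2\right)\right) = -2 + \left(5 - \left(0 - 2\right)\right) = -2 + \left(5 - -2\right) = -2 + \left(5 + 2\right) = -2 + 7 = 5$)
$Q{\left(j,K \right)} = 208 - 16 j$ ($Q{\left(j,K \right)} = \left(-13 + j\right) \left(-16\right) = 208 - 16 j$)
$Q{\left(-21,u{\left(-10,11 \right)} \right)} + 16596 = \left(208 - -336\right) + 16596 = \left(208 + 336\right) + 16596 = 544 + 16596 = 17140$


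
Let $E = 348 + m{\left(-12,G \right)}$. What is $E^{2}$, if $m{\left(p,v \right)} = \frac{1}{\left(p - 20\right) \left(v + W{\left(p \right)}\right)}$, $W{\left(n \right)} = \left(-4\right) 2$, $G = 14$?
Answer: $\frac{4464244225}{36864} \approx 1.211 \cdot 10^{5}$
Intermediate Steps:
$W{\left(n \right)} = -8$
$m{\left(p,v \right)} = \frac{1}{\left(-20 + p\right) \left(-8 + v\right)}$ ($m{\left(p,v \right)} = \frac{1}{\left(p - 20\right) \left(v - 8\right)} = \frac{1}{\left(-20 + p\right) \left(-8 + v\right)}$)
$E = \frac{66815}{192}$ ($E = 348 + \frac{1}{160 - 280 - -96 - 168} = 348 + \frac{1}{160 - 280 + 96 - 168} = 348 + \frac{1}{-192} = 348 - \frac{1}{192} = \frac{66815}{192} \approx 347.99$)
$E^{2} = \left(\frac{66815}{192}\right)^{2} = \frac{4464244225}{36864}$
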